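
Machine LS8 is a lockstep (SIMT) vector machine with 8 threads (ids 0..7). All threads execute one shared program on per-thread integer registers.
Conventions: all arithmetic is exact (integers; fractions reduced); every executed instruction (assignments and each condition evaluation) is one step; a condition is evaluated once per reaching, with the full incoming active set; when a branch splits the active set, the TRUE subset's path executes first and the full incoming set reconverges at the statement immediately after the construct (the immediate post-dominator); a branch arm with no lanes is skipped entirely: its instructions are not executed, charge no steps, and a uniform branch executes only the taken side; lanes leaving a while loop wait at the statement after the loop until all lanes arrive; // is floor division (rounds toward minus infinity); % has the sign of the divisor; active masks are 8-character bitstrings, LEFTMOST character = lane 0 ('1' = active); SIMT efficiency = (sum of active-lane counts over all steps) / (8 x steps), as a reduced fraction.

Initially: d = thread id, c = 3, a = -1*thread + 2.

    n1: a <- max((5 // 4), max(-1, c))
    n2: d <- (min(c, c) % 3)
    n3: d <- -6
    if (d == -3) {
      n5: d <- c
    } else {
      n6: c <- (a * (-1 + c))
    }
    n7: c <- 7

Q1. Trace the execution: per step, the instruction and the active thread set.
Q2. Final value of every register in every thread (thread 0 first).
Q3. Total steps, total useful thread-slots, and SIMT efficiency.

step 0: a <- max((5 // 4), max(-1, c)) 11111111
step 1: d <- (min(c, c) % 3)         11111111
step 2: d <- -6                      11111111
step 3: eval (d == -3)               11111111
step 4: c <- (a * (-1 + c))          11111111
step 5: c <- 7                       11111111

Answer: 6 steps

d: -6,-6,-6,-6,-6,-6,-6,-6
c: 7,7,7,7,7,7,7,7
a: 3,3,3,3,3,3,3,3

steps = 6; useful = 48; efficiency = 48/48 = 1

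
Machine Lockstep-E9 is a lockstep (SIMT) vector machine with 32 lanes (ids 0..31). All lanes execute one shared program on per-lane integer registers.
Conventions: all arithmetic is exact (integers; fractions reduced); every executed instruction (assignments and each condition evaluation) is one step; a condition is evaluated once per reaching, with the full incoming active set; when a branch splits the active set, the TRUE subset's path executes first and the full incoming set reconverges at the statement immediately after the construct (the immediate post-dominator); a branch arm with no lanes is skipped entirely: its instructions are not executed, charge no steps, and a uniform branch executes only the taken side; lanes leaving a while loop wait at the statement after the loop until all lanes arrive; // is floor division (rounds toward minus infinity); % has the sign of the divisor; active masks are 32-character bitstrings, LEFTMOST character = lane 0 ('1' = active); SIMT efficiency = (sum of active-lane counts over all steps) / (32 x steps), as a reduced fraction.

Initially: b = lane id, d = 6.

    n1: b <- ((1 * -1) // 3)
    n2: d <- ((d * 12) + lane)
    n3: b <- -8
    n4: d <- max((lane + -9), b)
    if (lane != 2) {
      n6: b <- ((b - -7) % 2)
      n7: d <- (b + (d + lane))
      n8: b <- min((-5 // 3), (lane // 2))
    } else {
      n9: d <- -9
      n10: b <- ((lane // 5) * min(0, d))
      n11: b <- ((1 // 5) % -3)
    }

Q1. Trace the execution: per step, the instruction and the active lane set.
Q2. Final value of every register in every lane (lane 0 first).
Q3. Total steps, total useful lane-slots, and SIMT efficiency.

step 0: b <- ((1 * -1) // 3)         11111111111111111111111111111111
step 1: d <- ((d * 12) + lane)       11111111111111111111111111111111
step 2: b <- -8                      11111111111111111111111111111111
step 3: d <- max((lane + -9), b)     11111111111111111111111111111111
step 4: eval (lane != 2)             11111111111111111111111111111111
step 5: b <- ((b - -7) % 2)          11011111111111111111111111111111
step 6: d <- (b + (d + lane))        11011111111111111111111111111111
step 7: b <- min((-5 // 3), (lane // 2)) 11011111111111111111111111111111
step 8: d <- -9                      00100000000000000000000000000000
step 9: b <- ((lane // 5) * min(0, d)) 00100000000000000000000000000000
step 10: b <- ((1 // 5) % -3)         00100000000000000000000000000000

Answer: 11 steps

b: -2,-2,0,-2,-2,-2,-2,-2,-2,-2,-2,-2,-2,-2,-2,-2,-2,-2,-2,-2,-2,-2,-2,-2,-2,-2,-2,-2,-2,-2,-2,-2
d: -7,-6,-9,-2,0,2,4,6,8,10,12,14,16,18,20,22,24,26,28,30,32,34,36,38,40,42,44,46,48,50,52,54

steps = 11; useful = 256; efficiency = 256/352 = 8/11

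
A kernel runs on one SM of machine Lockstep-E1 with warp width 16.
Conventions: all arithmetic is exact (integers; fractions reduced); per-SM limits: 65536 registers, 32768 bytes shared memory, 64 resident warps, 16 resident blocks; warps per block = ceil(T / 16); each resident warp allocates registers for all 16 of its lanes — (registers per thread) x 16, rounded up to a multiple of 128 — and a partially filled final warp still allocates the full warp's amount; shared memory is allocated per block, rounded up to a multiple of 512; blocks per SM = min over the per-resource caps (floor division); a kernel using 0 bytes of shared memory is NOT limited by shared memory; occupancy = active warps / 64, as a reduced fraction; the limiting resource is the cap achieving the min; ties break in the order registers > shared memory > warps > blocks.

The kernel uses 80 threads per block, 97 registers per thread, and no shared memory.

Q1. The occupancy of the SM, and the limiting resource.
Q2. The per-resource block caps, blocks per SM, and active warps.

Answer: occupancy 35/64, limited by registers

registers: 7 blocks
shared memory: no limit (kernel uses none)
warps: 12 blocks
blocks: 16 blocks

Answer: 7 blocks, 35 active warps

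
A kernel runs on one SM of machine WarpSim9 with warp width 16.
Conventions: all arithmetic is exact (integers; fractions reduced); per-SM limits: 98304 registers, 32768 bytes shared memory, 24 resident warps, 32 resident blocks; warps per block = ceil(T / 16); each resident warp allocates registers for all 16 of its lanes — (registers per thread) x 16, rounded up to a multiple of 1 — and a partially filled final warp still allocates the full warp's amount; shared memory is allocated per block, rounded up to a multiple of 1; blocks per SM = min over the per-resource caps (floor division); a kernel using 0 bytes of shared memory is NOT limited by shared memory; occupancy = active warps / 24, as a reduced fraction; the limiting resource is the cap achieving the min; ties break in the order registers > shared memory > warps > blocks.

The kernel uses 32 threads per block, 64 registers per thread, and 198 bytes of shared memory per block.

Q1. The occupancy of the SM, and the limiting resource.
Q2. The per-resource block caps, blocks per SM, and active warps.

Answer: occupancy 1, limited by warps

registers: 48 blocks
shared memory: 165 blocks
warps: 12 blocks
blocks: 32 blocks

Answer: 12 blocks, 24 active warps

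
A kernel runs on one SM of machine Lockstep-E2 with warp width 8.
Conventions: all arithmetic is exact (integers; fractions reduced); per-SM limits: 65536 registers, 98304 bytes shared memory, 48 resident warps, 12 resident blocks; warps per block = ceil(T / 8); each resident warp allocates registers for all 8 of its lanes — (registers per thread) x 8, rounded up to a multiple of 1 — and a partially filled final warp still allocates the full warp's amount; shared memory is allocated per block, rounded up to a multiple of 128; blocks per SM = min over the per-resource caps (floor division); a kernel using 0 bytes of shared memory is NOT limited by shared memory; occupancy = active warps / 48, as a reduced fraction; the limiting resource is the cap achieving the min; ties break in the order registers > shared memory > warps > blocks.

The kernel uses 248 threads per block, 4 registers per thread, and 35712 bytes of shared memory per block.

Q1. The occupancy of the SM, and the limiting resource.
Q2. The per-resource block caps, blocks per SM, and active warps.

Answer: occupancy 31/48, limited by warps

registers: 66 blocks
shared memory: 2 blocks
warps: 1 block
blocks: 12 blocks

Answer: 1 block, 31 active warps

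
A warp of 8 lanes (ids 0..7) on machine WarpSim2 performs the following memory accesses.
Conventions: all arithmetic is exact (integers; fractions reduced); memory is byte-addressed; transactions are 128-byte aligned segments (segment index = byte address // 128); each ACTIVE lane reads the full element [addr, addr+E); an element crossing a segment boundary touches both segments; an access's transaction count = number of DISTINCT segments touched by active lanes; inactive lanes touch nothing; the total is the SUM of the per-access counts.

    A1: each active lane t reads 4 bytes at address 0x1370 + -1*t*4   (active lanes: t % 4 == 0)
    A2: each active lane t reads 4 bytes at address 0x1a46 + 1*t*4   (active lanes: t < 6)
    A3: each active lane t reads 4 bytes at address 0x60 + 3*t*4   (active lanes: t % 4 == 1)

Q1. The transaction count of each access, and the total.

A1: 1 transaction
A2: 1 transaction
A3: 2 transactions

Answer: 1,1,2; total 4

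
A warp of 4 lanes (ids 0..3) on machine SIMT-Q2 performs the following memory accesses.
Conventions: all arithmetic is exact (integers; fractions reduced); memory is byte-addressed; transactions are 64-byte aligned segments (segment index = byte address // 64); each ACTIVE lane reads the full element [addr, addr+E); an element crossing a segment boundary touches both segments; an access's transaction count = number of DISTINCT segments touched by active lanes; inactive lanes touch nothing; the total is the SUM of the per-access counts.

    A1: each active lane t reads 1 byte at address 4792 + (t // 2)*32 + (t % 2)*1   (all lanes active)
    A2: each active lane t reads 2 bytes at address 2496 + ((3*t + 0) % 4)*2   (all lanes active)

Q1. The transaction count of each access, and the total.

A1: 2 transactions
A2: 1 transaction

Answer: 2,1; total 3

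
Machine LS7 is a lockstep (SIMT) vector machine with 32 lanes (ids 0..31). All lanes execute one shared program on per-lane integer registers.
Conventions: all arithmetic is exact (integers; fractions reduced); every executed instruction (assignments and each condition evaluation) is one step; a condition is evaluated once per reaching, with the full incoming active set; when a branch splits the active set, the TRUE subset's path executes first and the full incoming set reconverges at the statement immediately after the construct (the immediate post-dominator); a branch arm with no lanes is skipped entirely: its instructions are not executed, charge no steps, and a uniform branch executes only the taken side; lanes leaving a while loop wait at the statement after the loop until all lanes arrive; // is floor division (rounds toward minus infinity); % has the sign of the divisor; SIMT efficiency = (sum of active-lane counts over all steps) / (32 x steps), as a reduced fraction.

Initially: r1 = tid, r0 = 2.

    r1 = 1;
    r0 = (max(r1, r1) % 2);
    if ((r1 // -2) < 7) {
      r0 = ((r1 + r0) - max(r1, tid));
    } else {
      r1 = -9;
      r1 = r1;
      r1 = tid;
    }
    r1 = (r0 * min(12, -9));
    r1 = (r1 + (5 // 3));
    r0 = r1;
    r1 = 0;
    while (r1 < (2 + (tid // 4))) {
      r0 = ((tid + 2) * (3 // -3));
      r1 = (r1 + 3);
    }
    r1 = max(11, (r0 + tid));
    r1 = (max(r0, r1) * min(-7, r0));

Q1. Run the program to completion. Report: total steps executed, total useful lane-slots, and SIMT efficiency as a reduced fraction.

Answer: 20 steps, 556 useful, 139/160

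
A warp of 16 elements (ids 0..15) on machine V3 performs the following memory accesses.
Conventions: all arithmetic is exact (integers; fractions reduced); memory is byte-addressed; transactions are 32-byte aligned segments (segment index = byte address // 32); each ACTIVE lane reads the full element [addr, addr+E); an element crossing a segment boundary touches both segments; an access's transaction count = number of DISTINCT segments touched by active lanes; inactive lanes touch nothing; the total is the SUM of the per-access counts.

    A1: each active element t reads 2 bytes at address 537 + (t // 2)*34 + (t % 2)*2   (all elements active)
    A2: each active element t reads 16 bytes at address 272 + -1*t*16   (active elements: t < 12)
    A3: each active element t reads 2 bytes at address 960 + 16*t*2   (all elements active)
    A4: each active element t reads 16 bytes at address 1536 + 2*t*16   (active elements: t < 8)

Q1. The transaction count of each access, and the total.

A1: 9 transactions
A2: 6 transactions
A3: 16 transactions
A4: 8 transactions

Answer: 9,6,16,8; total 39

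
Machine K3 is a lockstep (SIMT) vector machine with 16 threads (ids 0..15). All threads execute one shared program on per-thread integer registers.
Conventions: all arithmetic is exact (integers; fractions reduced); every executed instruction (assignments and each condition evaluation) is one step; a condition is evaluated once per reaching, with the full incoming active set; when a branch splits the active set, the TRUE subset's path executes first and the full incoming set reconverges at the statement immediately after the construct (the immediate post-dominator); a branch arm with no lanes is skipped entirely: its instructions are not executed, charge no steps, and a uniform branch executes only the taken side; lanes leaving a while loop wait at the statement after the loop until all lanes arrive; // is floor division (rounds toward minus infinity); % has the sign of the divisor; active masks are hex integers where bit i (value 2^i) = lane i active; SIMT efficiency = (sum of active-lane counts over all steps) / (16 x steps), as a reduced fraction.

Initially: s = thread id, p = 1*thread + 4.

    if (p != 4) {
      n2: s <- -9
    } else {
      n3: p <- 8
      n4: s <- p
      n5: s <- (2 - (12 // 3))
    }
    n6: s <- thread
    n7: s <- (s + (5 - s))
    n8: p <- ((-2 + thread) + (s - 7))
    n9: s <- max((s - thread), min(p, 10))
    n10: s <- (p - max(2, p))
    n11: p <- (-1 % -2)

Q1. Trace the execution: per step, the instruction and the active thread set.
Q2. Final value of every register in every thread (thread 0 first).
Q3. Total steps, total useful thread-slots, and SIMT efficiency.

step 0: eval (p != 4)                0xffff
step 1: s <- -9                      0xfffe
step 2: p <- 8                       0x0001
step 3: s <- p                       0x0001
step 4: s <- (2 - (12 // 3))         0x0001
step 5: s <- thread                  0xffff
step 6: s <- (s + (5 - s))           0xffff
step 7: p <- ((-2 + thread) + (s - 7)) 0xffff
step 8: s <- max((s - thread), min(p, 10)) 0xffff
step 9: s <- (p - max(2, p))         0xffff
step 10: p <- (-1 % -2)               0xffff

Answer: 11 steps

s: -6,-5,-4,-3,-2,-1,0,0,0,0,0,0,0,0,0,0
p: -1,-1,-1,-1,-1,-1,-1,-1,-1,-1,-1,-1,-1,-1,-1,-1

steps = 11; useful = 130; efficiency = 130/176 = 65/88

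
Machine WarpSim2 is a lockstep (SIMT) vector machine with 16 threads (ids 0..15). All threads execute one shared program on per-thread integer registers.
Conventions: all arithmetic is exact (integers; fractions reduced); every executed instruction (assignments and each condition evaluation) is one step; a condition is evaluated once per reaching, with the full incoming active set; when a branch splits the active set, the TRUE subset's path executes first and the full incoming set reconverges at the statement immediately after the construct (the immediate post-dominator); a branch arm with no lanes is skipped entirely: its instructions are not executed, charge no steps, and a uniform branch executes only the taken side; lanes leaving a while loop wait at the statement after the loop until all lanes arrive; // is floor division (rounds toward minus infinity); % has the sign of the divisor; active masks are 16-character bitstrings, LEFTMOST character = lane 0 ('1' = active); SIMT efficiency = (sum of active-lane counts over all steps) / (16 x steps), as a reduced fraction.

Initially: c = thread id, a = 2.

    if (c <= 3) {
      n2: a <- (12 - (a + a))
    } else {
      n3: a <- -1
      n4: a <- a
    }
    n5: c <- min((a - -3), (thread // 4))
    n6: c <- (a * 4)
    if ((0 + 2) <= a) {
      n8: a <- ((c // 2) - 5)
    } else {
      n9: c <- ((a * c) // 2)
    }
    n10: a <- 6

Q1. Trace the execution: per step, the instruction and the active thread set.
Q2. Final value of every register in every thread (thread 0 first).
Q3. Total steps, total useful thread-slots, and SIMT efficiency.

step 0: eval (c <= 3)                1111111111111111
step 1: a <- (12 - (a + a))          1111000000000000
step 2: a <- -1                      0000111111111111
step 3: a <- a                       0000111111111111
step 4: c <- min((a - -3), (thread // 4)) 1111111111111111
step 5: c <- (a * 4)                 1111111111111111
step 6: eval ((0 + 2) <= a)          1111111111111111
step 7: a <- ((c // 2) - 5)          1111000000000000
step 8: c <- ((a * c) // 2)          0000111111111111
step 9: a <- 6                       1111111111111111

Answer: 10 steps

c: 32,32,32,32,2,2,2,2,2,2,2,2,2,2,2,2
a: 6,6,6,6,6,6,6,6,6,6,6,6,6,6,6,6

steps = 10; useful = 124; efficiency = 124/160 = 31/40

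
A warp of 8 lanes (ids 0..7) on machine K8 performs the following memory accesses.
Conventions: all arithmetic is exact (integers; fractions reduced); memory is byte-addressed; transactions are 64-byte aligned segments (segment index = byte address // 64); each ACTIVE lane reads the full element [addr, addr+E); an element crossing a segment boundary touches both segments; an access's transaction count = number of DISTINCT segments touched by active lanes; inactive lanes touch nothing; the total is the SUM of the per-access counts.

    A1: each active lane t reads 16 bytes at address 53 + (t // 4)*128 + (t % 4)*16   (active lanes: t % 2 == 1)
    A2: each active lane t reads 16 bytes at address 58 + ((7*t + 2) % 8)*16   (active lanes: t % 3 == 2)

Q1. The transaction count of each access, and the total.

A1: 2 transactions
A2: 3 transactions

Answer: 2,3; total 5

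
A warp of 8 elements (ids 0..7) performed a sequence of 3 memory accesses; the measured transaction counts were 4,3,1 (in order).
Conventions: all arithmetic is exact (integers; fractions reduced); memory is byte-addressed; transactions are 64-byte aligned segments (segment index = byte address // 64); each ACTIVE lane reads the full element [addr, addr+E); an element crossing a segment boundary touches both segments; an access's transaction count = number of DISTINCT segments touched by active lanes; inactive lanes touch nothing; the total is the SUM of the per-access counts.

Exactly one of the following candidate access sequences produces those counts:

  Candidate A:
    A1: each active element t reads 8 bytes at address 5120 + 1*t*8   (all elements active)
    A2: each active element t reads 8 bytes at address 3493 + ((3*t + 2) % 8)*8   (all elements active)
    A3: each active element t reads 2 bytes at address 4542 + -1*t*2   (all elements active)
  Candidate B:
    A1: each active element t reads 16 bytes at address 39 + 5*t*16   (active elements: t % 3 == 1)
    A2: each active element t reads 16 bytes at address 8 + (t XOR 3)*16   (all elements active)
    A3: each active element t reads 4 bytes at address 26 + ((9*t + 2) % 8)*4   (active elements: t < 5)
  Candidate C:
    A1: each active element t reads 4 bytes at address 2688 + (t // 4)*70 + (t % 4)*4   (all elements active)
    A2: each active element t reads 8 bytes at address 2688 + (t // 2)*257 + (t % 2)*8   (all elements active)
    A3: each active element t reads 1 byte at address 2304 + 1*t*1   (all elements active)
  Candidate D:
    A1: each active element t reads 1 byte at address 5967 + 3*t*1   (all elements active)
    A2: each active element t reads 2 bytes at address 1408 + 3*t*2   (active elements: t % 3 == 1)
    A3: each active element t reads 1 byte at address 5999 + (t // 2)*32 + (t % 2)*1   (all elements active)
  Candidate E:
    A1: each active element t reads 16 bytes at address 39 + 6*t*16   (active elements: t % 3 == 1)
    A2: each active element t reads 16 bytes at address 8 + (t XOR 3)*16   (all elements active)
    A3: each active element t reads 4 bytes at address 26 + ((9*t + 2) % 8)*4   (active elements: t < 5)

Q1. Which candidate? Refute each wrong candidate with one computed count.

A: A1 gives 1 transaction, not 4
C: A1 gives 2 transactions, not 4
D: A1 gives 1 transaction, not 4
E: A1 gives 3 transactions, not 4
B: all counts match (4,3,1)

Answer: B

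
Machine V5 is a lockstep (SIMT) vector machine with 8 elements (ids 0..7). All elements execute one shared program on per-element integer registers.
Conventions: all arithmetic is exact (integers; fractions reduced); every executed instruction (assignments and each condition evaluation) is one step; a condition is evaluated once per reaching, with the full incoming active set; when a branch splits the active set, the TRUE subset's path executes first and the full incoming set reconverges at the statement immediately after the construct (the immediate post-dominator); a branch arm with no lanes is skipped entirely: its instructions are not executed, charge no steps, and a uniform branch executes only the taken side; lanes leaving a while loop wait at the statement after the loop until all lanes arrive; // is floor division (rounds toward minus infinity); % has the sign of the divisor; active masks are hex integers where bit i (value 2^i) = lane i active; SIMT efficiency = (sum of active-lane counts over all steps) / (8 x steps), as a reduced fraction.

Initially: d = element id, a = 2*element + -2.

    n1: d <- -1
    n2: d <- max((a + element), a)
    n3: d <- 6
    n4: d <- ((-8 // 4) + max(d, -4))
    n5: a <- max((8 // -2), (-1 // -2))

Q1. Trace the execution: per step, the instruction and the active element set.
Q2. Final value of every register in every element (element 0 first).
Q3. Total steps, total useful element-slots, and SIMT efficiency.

step 0: d <- -1                      0xff
step 1: d <- max((a + element), a)   0xff
step 2: d <- 6                       0xff
step 3: d <- ((-8 // 4) + max(d, -4)) 0xff
step 4: a <- max((8 // -2), (-1 // -2)) 0xff

Answer: 5 steps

d: 4,4,4,4,4,4,4,4
a: 0,0,0,0,0,0,0,0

steps = 5; useful = 40; efficiency = 40/40 = 1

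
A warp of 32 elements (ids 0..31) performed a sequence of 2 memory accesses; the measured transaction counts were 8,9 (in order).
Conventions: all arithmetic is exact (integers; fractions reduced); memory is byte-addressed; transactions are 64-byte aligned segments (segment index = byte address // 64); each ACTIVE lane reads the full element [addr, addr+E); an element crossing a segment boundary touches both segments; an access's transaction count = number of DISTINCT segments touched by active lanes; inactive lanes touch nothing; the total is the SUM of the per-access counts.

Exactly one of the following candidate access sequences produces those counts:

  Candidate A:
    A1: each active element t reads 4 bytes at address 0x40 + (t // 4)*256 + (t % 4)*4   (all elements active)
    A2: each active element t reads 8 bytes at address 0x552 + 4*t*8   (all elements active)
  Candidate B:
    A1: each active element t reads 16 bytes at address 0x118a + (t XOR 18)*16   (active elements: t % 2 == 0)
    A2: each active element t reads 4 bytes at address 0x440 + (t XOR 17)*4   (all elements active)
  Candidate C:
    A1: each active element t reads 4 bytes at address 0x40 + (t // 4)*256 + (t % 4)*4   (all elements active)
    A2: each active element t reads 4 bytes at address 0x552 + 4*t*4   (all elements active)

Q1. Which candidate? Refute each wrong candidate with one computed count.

A: A2 gives 16 transactions, not 9
B: A2 gives 2 transactions, not 9
C: all counts match (8,9)

Answer: C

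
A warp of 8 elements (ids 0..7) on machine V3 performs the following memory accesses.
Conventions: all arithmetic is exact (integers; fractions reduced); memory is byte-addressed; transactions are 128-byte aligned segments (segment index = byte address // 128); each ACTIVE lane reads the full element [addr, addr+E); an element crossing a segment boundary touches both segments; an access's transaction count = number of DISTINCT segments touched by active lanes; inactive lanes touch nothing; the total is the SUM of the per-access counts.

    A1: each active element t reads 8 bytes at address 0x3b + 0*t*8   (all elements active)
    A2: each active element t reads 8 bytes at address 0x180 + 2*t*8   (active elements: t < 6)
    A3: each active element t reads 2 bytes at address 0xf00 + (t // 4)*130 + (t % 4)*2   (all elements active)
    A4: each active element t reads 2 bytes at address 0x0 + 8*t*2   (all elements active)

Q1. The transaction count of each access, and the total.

A1: 1 transaction
A2: 1 transaction
A3: 2 transactions
A4: 1 transaction

Answer: 1,1,2,1; total 5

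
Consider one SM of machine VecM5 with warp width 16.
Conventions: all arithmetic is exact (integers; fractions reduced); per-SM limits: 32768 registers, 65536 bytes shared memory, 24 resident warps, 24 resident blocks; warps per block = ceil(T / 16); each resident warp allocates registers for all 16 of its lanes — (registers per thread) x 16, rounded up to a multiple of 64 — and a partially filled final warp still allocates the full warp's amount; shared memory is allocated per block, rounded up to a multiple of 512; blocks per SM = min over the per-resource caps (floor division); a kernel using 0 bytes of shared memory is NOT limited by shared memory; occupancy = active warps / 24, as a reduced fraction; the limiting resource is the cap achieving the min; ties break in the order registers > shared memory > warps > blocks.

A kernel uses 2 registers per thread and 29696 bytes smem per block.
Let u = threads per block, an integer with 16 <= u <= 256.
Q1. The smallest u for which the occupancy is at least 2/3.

Answer: u = 113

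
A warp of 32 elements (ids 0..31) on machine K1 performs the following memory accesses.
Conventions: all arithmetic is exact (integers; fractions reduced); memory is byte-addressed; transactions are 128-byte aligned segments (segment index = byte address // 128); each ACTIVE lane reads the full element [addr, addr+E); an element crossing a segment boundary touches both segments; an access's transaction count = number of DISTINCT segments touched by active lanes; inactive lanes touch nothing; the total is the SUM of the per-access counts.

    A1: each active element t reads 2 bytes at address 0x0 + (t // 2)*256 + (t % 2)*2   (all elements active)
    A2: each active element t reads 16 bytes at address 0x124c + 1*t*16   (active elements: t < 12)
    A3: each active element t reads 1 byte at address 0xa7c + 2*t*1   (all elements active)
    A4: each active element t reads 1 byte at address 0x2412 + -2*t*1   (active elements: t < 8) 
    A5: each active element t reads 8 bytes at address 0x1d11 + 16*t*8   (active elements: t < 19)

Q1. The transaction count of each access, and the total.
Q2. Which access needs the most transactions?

A1: 16 transactions
A2: 3 transactions
A3: 2 transactions
A4: 1 transaction
A5: 19 transactions

Answer: 16,3,2,1,19; total 41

Answer: A5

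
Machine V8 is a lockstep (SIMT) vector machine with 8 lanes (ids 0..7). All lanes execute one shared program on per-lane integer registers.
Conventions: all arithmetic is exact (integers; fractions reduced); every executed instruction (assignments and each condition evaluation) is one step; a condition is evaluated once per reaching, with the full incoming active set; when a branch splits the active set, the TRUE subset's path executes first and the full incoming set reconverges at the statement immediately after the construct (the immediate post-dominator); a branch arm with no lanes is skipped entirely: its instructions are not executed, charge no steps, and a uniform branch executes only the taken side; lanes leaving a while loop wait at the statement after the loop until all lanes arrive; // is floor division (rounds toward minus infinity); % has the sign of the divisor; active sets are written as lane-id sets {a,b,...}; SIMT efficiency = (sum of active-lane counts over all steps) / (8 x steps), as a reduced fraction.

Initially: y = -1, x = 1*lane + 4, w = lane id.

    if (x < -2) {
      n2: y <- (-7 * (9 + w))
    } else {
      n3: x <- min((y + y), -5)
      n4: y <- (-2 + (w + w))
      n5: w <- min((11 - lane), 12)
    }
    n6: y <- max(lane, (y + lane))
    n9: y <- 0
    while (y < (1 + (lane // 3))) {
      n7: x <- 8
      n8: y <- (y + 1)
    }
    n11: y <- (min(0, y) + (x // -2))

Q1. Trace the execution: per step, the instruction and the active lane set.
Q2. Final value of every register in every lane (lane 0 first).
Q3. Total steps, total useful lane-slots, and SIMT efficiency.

step 0: eval (x < -2)                {0,1,2,3,4,5,6,7}
step 1: x <- min((y + y), -5)        {0,1,2,3,4,5,6,7}
step 2: y <- (-2 + (w + w))          {0,1,2,3,4,5,6,7}
step 3: w <- min((11 - lane), 12)    {0,1,2,3,4,5,6,7}
step 4: y <- max(lane, (y + lane))   {0,1,2,3,4,5,6,7}
step 5: y <- 0                       {0,1,2,3,4,5,6,7}
step 6: eval (y < (1 + (lane // 3))) {0,1,2,3,4,5,6,7}
step 7: x <- 8                       {0,1,2,3,4,5,6,7}
step 8: y <- (y + 1)                 {0,1,2,3,4,5,6,7}
step 9: eval (y < (1 + (lane // 3))) {0,1,2,3,4,5,6,7}
step 10: x <- 8                       {3,4,5,6,7}
step 11: y <- (y + 1)                 {3,4,5,6,7}
step 12: eval (y < (1 + (lane // 3))) {3,4,5,6,7}
step 13: x <- 8                       {6,7}
step 14: y <- (y + 1)                 {6,7}
step 15: eval (y < (1 + (lane // 3))) {6,7}
step 16: y <- (min(0, y) + (x // -2)) {0,1,2,3,4,5,6,7}

Answer: 17 steps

y: -4,-4,-4,-4,-4,-4,-4,-4
x: 8,8,8,8,8,8,8,8
w: 11,10,9,8,7,6,5,4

steps = 17; useful = 109; efficiency = 109/136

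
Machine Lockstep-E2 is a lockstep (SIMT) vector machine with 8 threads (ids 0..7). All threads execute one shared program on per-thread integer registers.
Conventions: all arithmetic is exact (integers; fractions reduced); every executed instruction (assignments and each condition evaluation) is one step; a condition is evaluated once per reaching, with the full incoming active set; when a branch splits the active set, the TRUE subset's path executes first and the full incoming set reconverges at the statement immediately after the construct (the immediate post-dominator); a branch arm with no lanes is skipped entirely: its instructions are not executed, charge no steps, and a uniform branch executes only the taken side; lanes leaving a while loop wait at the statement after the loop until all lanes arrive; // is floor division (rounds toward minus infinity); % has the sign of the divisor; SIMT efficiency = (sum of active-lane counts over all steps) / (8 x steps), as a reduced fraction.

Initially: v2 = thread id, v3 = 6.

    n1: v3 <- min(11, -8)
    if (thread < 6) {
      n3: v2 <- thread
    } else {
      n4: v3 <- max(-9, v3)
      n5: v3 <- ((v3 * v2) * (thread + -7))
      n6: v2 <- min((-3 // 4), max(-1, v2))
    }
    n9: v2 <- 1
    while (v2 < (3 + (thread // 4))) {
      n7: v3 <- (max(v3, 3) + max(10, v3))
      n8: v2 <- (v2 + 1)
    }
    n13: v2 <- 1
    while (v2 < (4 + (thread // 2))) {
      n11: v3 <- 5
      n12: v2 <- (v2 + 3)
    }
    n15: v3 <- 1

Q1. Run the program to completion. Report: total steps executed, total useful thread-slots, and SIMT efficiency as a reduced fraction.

Answer: 26 steps, 170 useful, 85/104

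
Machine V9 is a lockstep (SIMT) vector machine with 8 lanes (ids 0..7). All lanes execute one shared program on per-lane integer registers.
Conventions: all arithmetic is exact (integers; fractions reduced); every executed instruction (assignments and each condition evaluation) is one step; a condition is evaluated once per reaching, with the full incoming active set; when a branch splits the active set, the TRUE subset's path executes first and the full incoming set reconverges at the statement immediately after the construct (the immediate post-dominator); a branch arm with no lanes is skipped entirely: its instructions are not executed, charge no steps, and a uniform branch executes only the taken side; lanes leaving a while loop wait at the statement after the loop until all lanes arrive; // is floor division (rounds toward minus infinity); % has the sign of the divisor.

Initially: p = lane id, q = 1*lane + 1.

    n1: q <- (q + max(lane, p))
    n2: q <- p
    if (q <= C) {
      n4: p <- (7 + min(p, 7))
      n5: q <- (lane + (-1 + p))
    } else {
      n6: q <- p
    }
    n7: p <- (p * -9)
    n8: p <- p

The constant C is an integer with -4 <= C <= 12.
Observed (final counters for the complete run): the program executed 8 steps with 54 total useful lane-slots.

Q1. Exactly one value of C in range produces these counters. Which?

Answer: C = 5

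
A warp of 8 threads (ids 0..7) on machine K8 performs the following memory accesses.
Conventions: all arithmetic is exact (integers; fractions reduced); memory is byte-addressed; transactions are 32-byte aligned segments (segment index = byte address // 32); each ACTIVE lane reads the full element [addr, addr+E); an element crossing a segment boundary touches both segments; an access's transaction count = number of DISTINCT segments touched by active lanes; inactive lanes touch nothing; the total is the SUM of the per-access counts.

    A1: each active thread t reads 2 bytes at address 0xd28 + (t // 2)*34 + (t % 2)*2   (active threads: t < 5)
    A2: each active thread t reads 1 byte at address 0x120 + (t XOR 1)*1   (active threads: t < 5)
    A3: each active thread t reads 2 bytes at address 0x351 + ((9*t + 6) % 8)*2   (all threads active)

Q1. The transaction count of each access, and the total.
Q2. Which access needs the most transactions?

A1: 3 transactions
A2: 1 transaction
A3: 2 transactions

Answer: 3,1,2; total 6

Answer: A1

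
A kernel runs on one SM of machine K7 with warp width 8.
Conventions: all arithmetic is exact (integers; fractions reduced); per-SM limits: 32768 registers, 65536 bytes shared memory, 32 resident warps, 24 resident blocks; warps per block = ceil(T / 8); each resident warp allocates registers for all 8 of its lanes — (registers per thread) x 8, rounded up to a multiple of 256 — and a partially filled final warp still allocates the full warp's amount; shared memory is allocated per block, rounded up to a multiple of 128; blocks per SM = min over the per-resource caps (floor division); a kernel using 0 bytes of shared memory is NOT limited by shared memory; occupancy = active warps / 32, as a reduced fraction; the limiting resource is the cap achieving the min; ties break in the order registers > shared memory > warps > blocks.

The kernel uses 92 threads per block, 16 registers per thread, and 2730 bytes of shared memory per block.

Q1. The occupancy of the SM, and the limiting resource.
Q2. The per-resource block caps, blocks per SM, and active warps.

Answer: occupancy 3/4, limited by warps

registers: 10 blocks
shared memory: 23 blocks
warps: 2 blocks
blocks: 24 blocks

Answer: 2 blocks, 24 active warps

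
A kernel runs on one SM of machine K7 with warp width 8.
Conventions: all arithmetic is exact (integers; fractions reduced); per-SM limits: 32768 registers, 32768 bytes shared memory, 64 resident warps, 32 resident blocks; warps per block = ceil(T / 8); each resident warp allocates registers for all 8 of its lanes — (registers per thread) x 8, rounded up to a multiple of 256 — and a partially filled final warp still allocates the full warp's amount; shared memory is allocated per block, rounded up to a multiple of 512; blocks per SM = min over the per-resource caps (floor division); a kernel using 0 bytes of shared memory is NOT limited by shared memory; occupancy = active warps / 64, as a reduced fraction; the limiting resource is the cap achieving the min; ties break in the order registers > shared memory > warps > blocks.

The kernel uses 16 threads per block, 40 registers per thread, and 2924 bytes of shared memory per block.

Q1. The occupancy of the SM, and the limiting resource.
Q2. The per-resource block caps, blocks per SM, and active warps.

Answer: occupancy 5/16, limited by shared memory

registers: 32 blocks
shared memory: 10 blocks
warps: 32 blocks
blocks: 32 blocks

Answer: 10 blocks, 20 active warps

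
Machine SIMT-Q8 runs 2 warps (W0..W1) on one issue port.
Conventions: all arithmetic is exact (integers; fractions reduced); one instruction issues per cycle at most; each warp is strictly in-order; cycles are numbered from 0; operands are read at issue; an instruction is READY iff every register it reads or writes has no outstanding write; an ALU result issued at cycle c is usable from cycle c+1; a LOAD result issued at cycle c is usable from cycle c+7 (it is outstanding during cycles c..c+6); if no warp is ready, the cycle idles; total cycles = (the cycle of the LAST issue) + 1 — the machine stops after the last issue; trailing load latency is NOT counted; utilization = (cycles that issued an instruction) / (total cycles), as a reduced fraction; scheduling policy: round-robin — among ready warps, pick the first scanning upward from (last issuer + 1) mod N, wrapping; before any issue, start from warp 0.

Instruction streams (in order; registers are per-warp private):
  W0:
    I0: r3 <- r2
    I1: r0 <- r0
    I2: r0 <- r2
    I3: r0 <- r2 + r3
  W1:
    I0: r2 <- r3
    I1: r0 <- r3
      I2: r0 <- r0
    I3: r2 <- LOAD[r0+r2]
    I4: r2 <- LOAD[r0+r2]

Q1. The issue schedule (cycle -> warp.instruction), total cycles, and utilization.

cycle 0: W0.I0
cycle 1: W1.I0
cycle 2: W0.I1
cycle 3: W1.I1
cycle 4: W0.I2
cycle 5: W1.I2
cycle 6: W0.I3
cycle 7: W1.I3
cycle 8: idle
cycle 9: idle
cycle 10: idle
cycle 11: idle
cycle 12: idle
cycle 13: idle
cycle 14: W1.I4

Answer: 15 cycles, utilization 3/5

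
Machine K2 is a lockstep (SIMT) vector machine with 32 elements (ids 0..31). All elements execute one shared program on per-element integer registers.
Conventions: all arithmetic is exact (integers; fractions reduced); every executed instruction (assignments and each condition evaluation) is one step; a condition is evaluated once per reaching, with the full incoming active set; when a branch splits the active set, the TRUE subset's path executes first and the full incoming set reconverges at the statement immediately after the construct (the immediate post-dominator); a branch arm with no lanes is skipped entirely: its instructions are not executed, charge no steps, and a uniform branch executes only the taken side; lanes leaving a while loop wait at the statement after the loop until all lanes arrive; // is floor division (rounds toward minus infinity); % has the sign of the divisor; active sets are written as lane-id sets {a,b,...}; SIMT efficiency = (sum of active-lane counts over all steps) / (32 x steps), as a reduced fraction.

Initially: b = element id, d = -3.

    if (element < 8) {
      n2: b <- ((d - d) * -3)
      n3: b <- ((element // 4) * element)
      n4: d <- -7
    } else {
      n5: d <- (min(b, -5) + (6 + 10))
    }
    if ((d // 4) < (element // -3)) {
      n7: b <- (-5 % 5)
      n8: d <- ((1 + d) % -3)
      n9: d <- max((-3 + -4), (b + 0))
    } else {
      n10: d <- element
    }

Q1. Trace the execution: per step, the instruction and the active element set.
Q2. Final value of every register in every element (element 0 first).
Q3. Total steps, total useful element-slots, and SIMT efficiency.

step 0: eval (element < 8)           {0,1,2,3,4,5,6,7,8,9,10,11,12,13,14,15,16,17,18,19,20,21,22,23,24,25,26,27,28,29,30,31}
step 1: b <- ((d - d) * -3)          {0,1,2,3,4,5,6,7}
step 2: b <- ((element // 4) * element) {0,1,2,3,4,5,6,7}
step 3: d <- -7                      {0,1,2,3,4,5,6,7}
step 4: d <- (min(b, -5) + (6 + 10)) {8,9,10,11,12,13,14,15,16,17,18,19,20,21,22,23,24,25,26,27,28,29,30,31}
step 5: eval ((d // 4) < (element // -3)) {0,1,2,3,4,5,6,7,8,9,10,11,12,13,14,15,16,17,18,19,20,21,22,23,24,25,26,27,28,29,30,31}
step 6: b <- (-5 % 5)                {0,1,2,3}
step 7: d <- ((1 + d) % -3)          {0,1,2,3}
step 8: d <- max((-3 + -4), (b + 0)) {0,1,2,3}
step 9: d <- element                 {4,5,6,7,8,9,10,11,12,13,14,15,16,17,18,19,20,21,22,23,24,25,26,27,28,29,30,31}

Answer: 10 steps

b: 0,0,0,0,4,5,6,7,8,9,10,11,12,13,14,15,16,17,18,19,20,21,22,23,24,25,26,27,28,29,30,31
d: 0,0,0,0,4,5,6,7,8,9,10,11,12,13,14,15,16,17,18,19,20,21,22,23,24,25,26,27,28,29,30,31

steps = 10; useful = 152; efficiency = 152/320 = 19/40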